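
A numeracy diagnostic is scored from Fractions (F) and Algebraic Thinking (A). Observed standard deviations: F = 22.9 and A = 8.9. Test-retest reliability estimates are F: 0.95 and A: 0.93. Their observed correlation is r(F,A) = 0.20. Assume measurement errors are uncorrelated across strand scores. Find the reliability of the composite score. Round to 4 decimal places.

Var(F+A) = 22.9² + 8.9² + 2·[22.9·8.9·0.20] = 603.62 + 81.524 = 685.144.
Under uncorrelated errors the observed covariances equal the true-score covariances, so only the own-variance terms attenuate.
True-score variance = [22.9²·0.95 + 8.9²·0.93] + 81.524 = 571.855 + 81.524 = 653.379.
Reliability = 653.379 / 685.144 = 0.9536.

0.9536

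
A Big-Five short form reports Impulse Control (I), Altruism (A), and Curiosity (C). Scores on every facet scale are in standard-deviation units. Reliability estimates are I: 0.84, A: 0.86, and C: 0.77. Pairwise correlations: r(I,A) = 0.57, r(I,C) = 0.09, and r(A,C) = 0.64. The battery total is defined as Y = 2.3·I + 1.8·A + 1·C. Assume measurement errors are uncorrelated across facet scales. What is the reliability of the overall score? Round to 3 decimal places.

Var(Y) = 2.3² + 1.8² + 1 + 2·[4.14·0.57 + 2.3·0.09 + 1.8·0.64] = 9.53 + 7.4376 = 16.9676.
Under uncorrelated errors the observed covariances equal the true-score covariances, so only the own-variance terms attenuate.
True-score variance = [2.3²·0.84 + 1.8²·0.86 + 0.77] + 7.4376 = 8 + 7.4376 = 15.4376.
Reliability = 15.4376 / 16.9676 = 0.910.

0.910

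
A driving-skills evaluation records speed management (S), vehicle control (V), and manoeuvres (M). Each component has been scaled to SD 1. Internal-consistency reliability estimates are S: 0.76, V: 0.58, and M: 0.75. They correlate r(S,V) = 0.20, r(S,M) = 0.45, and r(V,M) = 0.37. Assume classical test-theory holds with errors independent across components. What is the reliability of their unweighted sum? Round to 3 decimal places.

Var(S+V+M) = 3 + 2·[0.20 + 0.45 + 0.37] = 3 + 2.04 = 5.04.
Under uncorrelated errors the observed covariances equal the true-score covariances, so only the own-variance terms attenuate.
True-score variance = [0.76 + 0.58 + 0.75] + 2.04 = 2.09 + 2.04 = 4.13.
Reliability = 4.13 / 5.04 = 0.819.

0.819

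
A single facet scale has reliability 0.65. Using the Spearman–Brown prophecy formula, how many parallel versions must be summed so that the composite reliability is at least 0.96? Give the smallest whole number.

13

k ≥ ρ*(1−ρ₁)/(ρ₁(1−ρ*)) = 0.96·0.35 / (0.65·0.04) = 12.923.
Smallest integer k = 13.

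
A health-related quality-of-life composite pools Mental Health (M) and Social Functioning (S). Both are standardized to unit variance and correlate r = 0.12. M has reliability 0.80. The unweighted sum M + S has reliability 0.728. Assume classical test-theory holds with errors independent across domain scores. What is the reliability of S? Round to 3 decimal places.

0.591

Var(M+S) = 2 + 2·0.12 = 2.240.
True-score variance = ρ_M + ρ_S + 2·0.12, so 0.728 = (0.80 + ρ_S + 0.24) / 2.240.
ρ_S = 0.728·2.240 − 0.80 − 0.24 = 0.591.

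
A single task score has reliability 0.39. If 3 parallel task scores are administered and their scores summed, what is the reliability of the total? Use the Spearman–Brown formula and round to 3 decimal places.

ρ_k = kρ / (1 + (k−1)ρ) = 3·0.39 / (1 + 2·0.39) = 1.170 / 1.780 = 0.657.

0.657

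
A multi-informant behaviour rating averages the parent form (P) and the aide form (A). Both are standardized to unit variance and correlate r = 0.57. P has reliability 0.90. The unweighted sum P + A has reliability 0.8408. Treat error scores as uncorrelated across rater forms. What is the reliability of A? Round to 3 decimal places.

Var(P+A) = 2 + 2·0.57 = 3.140.
True-score variance = ρ_P + ρ_A + 2·0.57, so 0.8408 = (0.90 + ρ_A + 1.14) / 3.140.
ρ_A = 0.8408·3.140 − 0.90 − 1.14 = 0.600.

0.600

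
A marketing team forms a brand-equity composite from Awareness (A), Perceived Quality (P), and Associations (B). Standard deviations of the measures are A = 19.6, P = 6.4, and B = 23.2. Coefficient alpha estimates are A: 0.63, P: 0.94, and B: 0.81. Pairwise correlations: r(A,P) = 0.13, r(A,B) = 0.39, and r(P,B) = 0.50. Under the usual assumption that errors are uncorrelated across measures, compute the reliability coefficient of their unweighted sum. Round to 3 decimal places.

Var(A+P+B) = 19.6² + 6.4² + 23.2² + 2·[19.6·6.4·0.13 + 19.6·23.2·0.39 + 6.4·23.2·0.50] = 963.36 + 535.776 = 1499.14.
Under uncorrelated errors the observed covariances equal the true-score covariances, so only the own-variance terms attenuate.
True-score variance = [19.6²·0.63 + 6.4²·0.94 + 23.2²·0.81] + 535.776 = 716.498 + 535.776 = 1252.27.
Reliability = 1252.27 / 1499.14 = 0.835.

0.835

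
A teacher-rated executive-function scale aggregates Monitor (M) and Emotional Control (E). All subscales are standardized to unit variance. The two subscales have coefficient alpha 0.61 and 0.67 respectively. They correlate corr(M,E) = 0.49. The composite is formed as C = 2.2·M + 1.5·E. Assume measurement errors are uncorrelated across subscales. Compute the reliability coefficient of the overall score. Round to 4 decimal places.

Var(C) = 2.2² + 1.5² + 2·[3.3·0.49] = 7.09 + 3.234 = 10.324.
Under uncorrelated errors the observed covariances equal the true-score covariances, so only the own-variance terms attenuate.
True-score variance = [2.2²·0.61 + 1.5²·0.67] + 3.234 = 4.4599 + 3.234 = 7.6939.
Reliability = 7.6939 / 10.324 = 0.7452.

0.7452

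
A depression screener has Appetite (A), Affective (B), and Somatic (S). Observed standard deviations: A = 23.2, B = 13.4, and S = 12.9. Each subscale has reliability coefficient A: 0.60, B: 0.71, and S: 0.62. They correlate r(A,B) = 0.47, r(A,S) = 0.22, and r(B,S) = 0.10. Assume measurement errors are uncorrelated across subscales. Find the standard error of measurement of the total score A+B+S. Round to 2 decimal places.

Var(total) = 884.21 + 458.482 = 1342.69.
True-score variance = 553.606 + 458.482 = 1012.09, so reliability = 0.7538.
Error variance = 1342.69 − 1012.09 = 330.604; SEM = √330.604 = 18.18.

18.18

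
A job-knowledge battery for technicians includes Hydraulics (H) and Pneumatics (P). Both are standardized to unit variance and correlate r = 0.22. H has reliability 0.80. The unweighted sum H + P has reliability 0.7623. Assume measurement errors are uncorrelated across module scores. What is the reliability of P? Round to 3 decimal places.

Var(H+P) = 2 + 2·0.22 = 2.440.
True-score variance = ρ_H + ρ_P + 2·0.22, so 0.7623 = (0.80 + ρ_P + 0.44) / 2.440.
ρ_P = 0.7623·2.440 − 0.80 − 0.44 = 0.620.

0.620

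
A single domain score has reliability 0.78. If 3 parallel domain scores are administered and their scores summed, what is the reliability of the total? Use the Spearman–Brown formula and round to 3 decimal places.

0.914

ρ_k = kρ / (1 + (k−1)ρ) = 3·0.78 / (1 + 2·0.78) = 2.340 / 2.560 = 0.914.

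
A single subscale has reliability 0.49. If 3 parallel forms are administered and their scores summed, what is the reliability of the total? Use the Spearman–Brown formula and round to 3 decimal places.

0.742

ρ_k = kρ / (1 + (k−1)ρ) = 3·0.49 / (1 + 2·0.49) = 1.470 / 1.980 = 0.742.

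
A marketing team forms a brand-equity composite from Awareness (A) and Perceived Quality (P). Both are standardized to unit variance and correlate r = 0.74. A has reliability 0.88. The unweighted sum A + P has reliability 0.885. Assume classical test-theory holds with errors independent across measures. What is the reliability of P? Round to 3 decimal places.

0.720

Var(A+P) = 2 + 2·0.74 = 3.480.
True-score variance = ρ_A + ρ_P + 2·0.74, so 0.885 = (0.88 + ρ_P + 1.48) / 3.480.
ρ_P = 0.885·3.480 − 0.88 − 1.48 = 0.720.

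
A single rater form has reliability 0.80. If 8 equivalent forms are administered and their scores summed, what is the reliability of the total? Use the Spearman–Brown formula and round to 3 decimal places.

ρ_k = kρ / (1 + (k−1)ρ) = 8·0.80 / (1 + 7·0.80) = 6.400 / 6.600 = 0.970.

0.970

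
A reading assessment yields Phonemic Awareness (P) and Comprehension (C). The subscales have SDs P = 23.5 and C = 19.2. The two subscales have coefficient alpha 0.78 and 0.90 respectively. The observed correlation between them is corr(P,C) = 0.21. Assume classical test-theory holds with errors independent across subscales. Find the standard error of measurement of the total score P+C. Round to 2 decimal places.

Var(total) = 920.89 + 189.504 = 1110.39.
True-score variance = 762.531 + 189.504 = 952.035, so reliability = 0.8574.
Error variance = 1110.39 − 952.035 = 158.359; SEM = √158.359 = 12.58.

12.58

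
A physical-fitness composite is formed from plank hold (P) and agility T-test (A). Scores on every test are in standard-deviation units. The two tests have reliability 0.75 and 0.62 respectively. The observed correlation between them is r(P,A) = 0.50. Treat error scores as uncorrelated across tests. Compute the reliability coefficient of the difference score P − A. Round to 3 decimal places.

Var(P−A) = 1 + 1 − 2·0.50 = 2 − 1 = 1.
Because errors are independent across components, Cov(Tᵢ,Tⱼ) = Cov(Xᵢ,Xⱼ); the off-diagonal part of the true-score variance is the same as above.
True-score variance = [0.75 + 0.62] − 1 = 1.37 − 1 = 0.37.
Reliability = 0.37 / 1 = 0.370.

0.370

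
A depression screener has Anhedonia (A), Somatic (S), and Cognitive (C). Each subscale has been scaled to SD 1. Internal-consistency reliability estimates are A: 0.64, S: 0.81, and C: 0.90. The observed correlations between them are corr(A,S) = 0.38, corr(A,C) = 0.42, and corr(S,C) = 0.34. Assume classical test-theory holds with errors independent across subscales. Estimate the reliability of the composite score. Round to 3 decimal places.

Var(A+S+C) = 3 + 2·[0.38 + 0.42 + 0.34] = 3 + 2.28 = 5.28.
Under uncorrelated errors the observed covariances equal the true-score covariances, so only the own-variance terms attenuate.
True-score variance = [0.64 + 0.81 + 0.90] + 2.28 = 2.35 + 2.28 = 4.63.
Reliability = 4.63 / 5.28 = 0.877.

0.877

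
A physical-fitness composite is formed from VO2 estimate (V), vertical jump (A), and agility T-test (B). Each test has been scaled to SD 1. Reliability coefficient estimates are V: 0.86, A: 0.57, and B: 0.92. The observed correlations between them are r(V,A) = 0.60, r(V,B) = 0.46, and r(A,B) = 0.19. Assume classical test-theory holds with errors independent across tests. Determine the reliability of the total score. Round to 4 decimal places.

Var(V+A+B) = 3 + 2·[0.60 + 0.46 + 0.19] = 3 + 2.5 = 5.5.
Because errors are independent across components, Cov(Tᵢ,Tⱼ) = Cov(Xᵢ,Xⱼ); the off-diagonal part of the true-score variance is the same as above.
True-score variance = [0.86 + 0.57 + 0.92] + 2.5 = 2.35 + 2.5 = 4.85.
Reliability = 4.85 / 5.5 = 0.8818.

0.8818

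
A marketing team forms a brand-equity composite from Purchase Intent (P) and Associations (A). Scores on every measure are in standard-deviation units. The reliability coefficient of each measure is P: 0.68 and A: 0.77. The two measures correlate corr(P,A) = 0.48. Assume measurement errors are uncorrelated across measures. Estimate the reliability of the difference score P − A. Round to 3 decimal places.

0.471

Var(P−A) = 1 + 1 − 2·0.48 = 2 − 0.96 = 1.04.
With uncorrelated errors the cross-covariances are all true-score covariance, so they carry over unchanged; only the diagonal terms shrink to ρᵢσᵢ².
True-score variance = [0.68 + 0.77] − 0.96 = 1.45 − 0.96 = 0.49.
Reliability = 0.49 / 1.04 = 0.471.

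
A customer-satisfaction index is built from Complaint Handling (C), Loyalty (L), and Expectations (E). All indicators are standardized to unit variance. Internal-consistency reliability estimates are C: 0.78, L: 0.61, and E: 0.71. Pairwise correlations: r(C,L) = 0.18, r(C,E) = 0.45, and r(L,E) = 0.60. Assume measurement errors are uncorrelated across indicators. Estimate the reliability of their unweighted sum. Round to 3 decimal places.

Var(C+L+E) = 3 + 2·[0.18 + 0.45 + 0.60] = 3 + 2.46 = 5.46.
With uncorrelated errors the cross-covariances are all true-score covariance, so they carry over unchanged; only the diagonal terms shrink to ρᵢσᵢ².
True-score variance = [0.78 + 0.61 + 0.71] + 2.46 = 2.1 + 2.46 = 4.56.
Reliability = 4.56 / 5.46 = 0.835.

0.835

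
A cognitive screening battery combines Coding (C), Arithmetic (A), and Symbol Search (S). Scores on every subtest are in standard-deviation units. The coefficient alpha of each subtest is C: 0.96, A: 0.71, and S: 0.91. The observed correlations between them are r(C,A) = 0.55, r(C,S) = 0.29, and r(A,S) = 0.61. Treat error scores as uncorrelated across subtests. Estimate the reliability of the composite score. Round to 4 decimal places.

Var(C+A+S) = 3 + 2·[0.55 + 0.29 + 0.61] = 3 + 2.9 = 5.9.
Because errors are independent across components, Cov(Tᵢ,Tⱼ) = Cov(Xᵢ,Xⱼ); the off-diagonal part of the true-score variance is the same as above.
True-score variance = [0.96 + 0.71 + 0.91] + 2.9 = 2.58 + 2.9 = 5.48.
Reliability = 5.48 / 5.9 = 0.9288.

0.9288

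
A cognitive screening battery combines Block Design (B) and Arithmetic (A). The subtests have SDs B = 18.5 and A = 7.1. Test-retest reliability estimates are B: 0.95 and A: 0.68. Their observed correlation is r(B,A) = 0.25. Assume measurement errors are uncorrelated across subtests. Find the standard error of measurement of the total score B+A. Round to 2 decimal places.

Var(total) = 392.66 + 65.675 = 458.335.
True-score variance = 359.416 + 65.675 = 425.091, so reliability = 0.9275.
Error variance = 458.335 − 425.091 = 33.2437; SEM = √33.2437 = 5.77.

5.77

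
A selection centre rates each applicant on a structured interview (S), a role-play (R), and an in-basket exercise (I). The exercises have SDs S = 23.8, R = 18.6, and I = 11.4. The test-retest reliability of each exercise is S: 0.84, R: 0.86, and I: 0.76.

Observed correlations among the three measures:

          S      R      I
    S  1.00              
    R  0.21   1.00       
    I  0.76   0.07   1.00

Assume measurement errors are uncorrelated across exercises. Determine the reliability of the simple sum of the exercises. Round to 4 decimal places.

0.8981

Var(S+R+I) = 23.8² + 18.6² + 11.4² + 2·[23.8·18.6·0.21 + 23.8·11.4·0.76 + 18.6·11.4·0.07] = 1042.36 + 628.018 = 1670.38.
Under uncorrelated errors the observed covariances equal the true-score covariances, so only the own-variance terms attenuate.
True-score variance = [23.8²·0.84 + 18.6²·0.86 + 11.4²·0.76] + 628.018 = 872.105 + 628.018 = 1500.12.
Reliability = 1500.12 / 1670.38 = 0.8981.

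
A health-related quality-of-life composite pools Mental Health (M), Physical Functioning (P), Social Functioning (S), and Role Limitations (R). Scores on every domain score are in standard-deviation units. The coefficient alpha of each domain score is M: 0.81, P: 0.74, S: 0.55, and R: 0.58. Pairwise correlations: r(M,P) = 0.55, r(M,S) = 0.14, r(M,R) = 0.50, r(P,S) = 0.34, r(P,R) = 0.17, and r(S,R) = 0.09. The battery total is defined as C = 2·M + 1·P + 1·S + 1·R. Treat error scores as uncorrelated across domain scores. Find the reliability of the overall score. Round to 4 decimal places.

0.8542

Var(C) = 2² + 1 + 1 + 1 + 2·[2·0.55 + 2·0.14 + 2·0.50 + 0.34 + 0.17 + 0.09] = 7 + 5.96 = 12.96.
With uncorrelated errors the cross-covariances are all true-score covariance, so they carry over unchanged; only the diagonal terms shrink to ρᵢσᵢ².
True-score variance = [2²·0.81 + 0.74 + 0.55 + 0.58] + 5.96 = 5.11 + 5.96 = 11.07.
Reliability = 11.07 / 12.96 = 0.8542.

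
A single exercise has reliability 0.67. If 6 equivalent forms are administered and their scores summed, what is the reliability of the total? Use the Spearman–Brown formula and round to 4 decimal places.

ρ_k = kρ / (1 + (k−1)ρ) = 6·0.67 / (1 + 5·0.67) = 4.020 / 4.350 = 0.9241.

0.9241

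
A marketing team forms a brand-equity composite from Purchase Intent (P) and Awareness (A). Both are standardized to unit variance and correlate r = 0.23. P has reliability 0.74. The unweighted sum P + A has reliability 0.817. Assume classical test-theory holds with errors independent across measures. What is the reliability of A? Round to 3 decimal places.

0.810

Var(P+A) = 2 + 2·0.23 = 2.460.
True-score variance = ρ_P + ρ_A + 2·0.23, so 0.817 = (0.74 + ρ_A + 0.46) / 2.460.
ρ_A = 0.817·2.460 − 0.74 − 0.46 = 0.810.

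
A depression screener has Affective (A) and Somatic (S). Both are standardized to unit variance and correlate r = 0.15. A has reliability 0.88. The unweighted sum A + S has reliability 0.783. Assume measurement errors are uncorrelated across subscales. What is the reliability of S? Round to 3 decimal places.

0.621

Var(A+S) = 2 + 2·0.15 = 2.300.
True-score variance = ρ_A + ρ_S + 2·0.15, so 0.783 = (0.88 + ρ_S + 0.30) / 2.300.
ρ_S = 0.783·2.300 − 0.88 − 0.30 = 0.621.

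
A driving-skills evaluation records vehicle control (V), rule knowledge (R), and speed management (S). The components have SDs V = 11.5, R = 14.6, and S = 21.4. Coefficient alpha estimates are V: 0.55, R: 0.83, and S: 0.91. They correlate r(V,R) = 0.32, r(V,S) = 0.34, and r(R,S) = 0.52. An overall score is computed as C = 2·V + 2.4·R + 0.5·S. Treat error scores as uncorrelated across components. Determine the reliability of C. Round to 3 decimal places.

Var(C) = 2²·11.5² + 2.4²·14.6² + 0.5²·21.4² + 2·[4.8·11.5·14.6·0.32 + 11.5·21.4·0.34 + 1.2·14.6·21.4·0.52] = 1871.29 + 1073.06 = 2944.35.
Under uncorrelated errors the observed covariances equal the true-score covariances, so only the own-variance terms attenuate.
True-score variance = [2²·11.5²·0.55 + 2.4²·14.6²·0.83 + 0.5²·21.4²·0.91] + 1073.06 = 1414.21 + 1073.06 = 2487.27.
Reliability = 2487.27 / 2944.35 = 0.845.

0.845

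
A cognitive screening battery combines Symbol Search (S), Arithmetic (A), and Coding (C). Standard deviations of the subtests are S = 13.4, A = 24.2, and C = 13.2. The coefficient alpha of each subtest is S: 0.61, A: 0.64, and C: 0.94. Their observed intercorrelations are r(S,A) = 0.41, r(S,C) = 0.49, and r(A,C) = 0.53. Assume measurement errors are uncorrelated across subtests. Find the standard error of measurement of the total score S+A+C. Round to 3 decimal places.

17.068

Var(total) = 939.44 + 777.858 = 1717.3.
True-score variance = 648.127 + 777.858 = 1425.99, so reliability = 0.8304.
Error variance = 1717.3 − 1425.99 = 291.313; SEM = √291.313 = 17.068.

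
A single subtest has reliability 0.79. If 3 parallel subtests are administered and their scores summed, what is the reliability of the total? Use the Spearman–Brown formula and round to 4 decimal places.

ρ_k = kρ / (1 + (k−1)ρ) = 3·0.79 / (1 + 2·0.79) = 2.370 / 2.580 = 0.9186.

0.9186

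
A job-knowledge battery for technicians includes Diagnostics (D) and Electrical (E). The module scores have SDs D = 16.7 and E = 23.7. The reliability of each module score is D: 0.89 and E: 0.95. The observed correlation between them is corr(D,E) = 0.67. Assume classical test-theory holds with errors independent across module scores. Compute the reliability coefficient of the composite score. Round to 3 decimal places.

Var(D+E) = 16.7² + 23.7² + 2·[16.7·23.7·0.67] = 840.58 + 530.359 = 1370.94.
Because errors are independent across components, Cov(Tᵢ,Tⱼ) = Cov(Xᵢ,Xⱼ); the off-diagonal part of the true-score variance is the same as above.
True-score variance = [16.7²·0.89 + 23.7²·0.95] + 530.359 = 781.818 + 530.359 = 1312.18.
Reliability = 1312.18 / 1370.94 = 0.957.

0.957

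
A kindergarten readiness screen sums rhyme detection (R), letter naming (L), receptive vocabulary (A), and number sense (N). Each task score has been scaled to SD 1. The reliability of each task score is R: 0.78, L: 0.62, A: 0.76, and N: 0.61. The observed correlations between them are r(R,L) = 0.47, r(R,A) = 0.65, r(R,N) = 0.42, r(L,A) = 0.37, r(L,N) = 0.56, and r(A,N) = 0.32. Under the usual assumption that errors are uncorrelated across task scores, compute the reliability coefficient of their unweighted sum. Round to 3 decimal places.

0.872

Var(R+L+A+N) = 4 + 2·[0.47 + 0.65 + 0.42 + 0.37 + 0.56 + 0.32] = 4 + 5.58 = 9.58.
With uncorrelated errors the cross-covariances are all true-score covariance, so they carry over unchanged; only the diagonal terms shrink to ρᵢσᵢ².
True-score variance = [0.78 + 0.62 + 0.76 + 0.61] + 5.58 = 2.77 + 5.58 = 8.35.
Reliability = 8.35 / 9.58 = 0.872.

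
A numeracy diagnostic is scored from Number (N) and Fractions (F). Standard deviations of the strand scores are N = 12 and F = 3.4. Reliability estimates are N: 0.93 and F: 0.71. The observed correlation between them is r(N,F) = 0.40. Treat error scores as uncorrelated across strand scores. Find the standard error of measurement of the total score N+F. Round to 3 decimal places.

3.665

Var(total) = 155.56 + 32.64 = 188.2.
True-score variance = 142.128 + 32.64 = 174.768, so reliability = 0.9286.
Error variance = 188.2 − 174.768 = 13.4324; SEM = √13.4324 = 3.665.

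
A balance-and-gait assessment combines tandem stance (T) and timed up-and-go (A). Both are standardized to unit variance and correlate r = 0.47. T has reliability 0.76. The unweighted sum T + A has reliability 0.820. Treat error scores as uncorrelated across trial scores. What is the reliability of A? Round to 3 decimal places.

Var(T+A) = 2 + 2·0.47 = 2.940.
True-score variance = ρ_T + ρ_A + 2·0.47, so 0.820 = (0.76 + ρ_A + 0.94) / 2.940.
ρ_A = 0.820·2.940 − 0.76 − 0.94 = 0.711.

0.711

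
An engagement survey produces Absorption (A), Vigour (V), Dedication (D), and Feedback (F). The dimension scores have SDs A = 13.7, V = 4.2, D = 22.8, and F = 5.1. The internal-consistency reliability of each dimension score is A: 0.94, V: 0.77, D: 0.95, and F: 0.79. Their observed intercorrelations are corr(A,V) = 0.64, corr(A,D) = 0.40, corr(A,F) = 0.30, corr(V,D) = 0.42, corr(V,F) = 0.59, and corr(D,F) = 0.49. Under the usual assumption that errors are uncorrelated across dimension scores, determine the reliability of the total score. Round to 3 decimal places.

0.965

Var(A+V+D+F) = 13.7² + 4.2² + 22.8² + 5.1² + 2·[13.7·4.2·0.64 + 13.7·22.8·0.40 + 13.7·5.1·0.30 + 4.2·22.8·0.42 + 4.2·5.1·0.59 + 22.8·5.1·0.49] = 751.18 + 585.13 = 1336.31.
With uncorrelated errors the cross-covariances are all true-score covariance, so they carry over unchanged; only the diagonal terms shrink to ρᵢσᵢ².
True-score variance = [13.7²·0.94 + 4.2²·0.77 + 22.8²·0.95 + 5.1²·0.79] + 585.13 = 704.407 + 585.13 = 1289.54.
Reliability = 1289.54 / 1336.31 = 0.965.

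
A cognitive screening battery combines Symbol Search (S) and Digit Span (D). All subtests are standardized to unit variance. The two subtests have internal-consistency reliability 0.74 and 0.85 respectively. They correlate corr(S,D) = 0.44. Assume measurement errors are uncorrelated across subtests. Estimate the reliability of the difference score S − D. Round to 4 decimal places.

0.6339

Var(S−D) = 1 + 1 − 2·0.44 = 2 − 0.88 = 1.12.
Under uncorrelated errors the observed covariances equal the true-score covariances, so only the own-variance terms attenuate.
True-score variance = [0.74 + 0.85] − 0.88 = 1.59 − 0.88 = 0.71.
Reliability = 0.71 / 1.12 = 0.6339.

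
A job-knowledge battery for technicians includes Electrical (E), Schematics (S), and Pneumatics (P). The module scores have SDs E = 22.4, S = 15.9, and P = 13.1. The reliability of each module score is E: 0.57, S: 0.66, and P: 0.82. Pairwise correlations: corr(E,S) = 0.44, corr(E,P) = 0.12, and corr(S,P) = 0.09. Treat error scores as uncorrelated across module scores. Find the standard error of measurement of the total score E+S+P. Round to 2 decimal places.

18.24

Var(total) = 926.18 + 421.339 = 1347.52.
True-score variance = 593.578 + 421.339 = 1014.92, so reliability = 0.7532.
Error variance = 1347.52 − 1014.92 = 332.602; SEM = √332.602 = 18.24.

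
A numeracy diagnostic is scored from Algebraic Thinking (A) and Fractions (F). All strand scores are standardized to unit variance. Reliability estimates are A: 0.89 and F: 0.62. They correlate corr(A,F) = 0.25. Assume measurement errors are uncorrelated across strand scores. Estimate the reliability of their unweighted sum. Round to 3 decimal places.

Var(A+F) = 2 + 2·[0.25] = 2 + 0.5 = 2.5.
With uncorrelated errors the cross-covariances are all true-score covariance, so they carry over unchanged; only the diagonal terms shrink to ρᵢσᵢ².
True-score variance = [0.89 + 0.62] + 0.5 = 1.51 + 0.5 = 2.01.
Reliability = 2.01 / 2.5 = 0.804.

0.804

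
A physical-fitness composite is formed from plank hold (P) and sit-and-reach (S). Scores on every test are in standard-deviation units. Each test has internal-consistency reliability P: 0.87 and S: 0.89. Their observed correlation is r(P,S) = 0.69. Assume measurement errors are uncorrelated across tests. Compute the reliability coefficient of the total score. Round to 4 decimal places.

Var(P+S) = 2 + 2·[0.69] = 2 + 1.38 = 3.38.
With uncorrelated errors the cross-covariances are all true-score covariance, so they carry over unchanged; only the diagonal terms shrink to ρᵢσᵢ².
True-score variance = [0.87 + 0.89] + 1.38 = 1.76 + 1.38 = 3.14.
Reliability = 3.14 / 3.38 = 0.9290.

0.9290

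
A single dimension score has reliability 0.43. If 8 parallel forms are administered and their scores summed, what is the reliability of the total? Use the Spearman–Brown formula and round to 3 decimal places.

ρ_k = kρ / (1 + (k−1)ρ) = 8·0.43 / (1 + 7·0.43) = 3.440 / 4.010 = 0.858.

0.858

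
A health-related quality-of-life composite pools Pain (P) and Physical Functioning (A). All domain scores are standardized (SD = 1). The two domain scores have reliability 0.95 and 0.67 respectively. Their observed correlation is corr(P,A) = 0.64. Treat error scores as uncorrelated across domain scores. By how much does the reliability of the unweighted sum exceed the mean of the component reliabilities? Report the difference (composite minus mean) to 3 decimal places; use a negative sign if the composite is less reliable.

0.074

Var(sum) = 2 + 1.28 = 3.28; true-score variance = 1.62 + 1.28 = 2.9; composite reliability = 0.8841.
Mean component reliability = 0.8100.
Difference = 0.8841 − 0.8100 = 0.074.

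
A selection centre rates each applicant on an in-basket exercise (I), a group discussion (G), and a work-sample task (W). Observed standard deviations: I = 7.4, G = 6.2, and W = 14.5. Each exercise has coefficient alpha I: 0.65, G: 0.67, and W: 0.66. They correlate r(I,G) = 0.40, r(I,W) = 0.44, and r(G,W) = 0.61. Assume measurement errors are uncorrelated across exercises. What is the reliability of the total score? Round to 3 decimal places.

Var(I+G+W) = 7.4² + 6.2² + 14.5² + 2·[7.4·6.2·0.40 + 7.4·14.5·0.44 + 6.2·14.5·0.61] = 303.45 + 240.806 = 544.256.
Under uncorrelated errors the observed covariances equal the true-score covariances, so only the own-variance terms attenuate.
True-score variance = [7.4²·0.65 + 6.2²·0.67 + 14.5²·0.66] + 240.806 = 200.114 + 240.806 = 440.92.
Reliability = 440.92 / 544.256 = 0.810.

0.810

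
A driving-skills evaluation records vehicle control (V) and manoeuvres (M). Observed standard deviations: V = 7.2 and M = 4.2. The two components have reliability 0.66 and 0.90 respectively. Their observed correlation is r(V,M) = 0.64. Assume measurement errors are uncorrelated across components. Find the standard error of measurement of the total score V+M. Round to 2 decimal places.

Var(total) = 69.48 + 38.7072 = 108.187.
True-score variance = 50.0904 + 38.7072 = 88.7976, so reliability = 0.8208.
Error variance = 108.187 − 88.7976 = 19.3896; SEM = √19.3896 = 4.40.

4.40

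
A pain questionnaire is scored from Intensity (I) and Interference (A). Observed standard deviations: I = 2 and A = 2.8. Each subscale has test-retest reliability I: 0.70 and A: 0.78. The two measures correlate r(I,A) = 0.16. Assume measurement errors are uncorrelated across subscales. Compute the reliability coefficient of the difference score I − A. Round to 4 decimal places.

0.7089

Var(I−A) = 2² + 2.8² − 2·2·2.8·0.16 = 11.84 − 1.792 = 10.048.
With uncorrelated errors the cross-covariances are all true-score covariance, so they carry over unchanged; only the diagonal terms shrink to ρᵢσᵢ².
True-score variance = [2²·0.70 + 2.8²·0.78] − 1.792 = 8.9152 − 1.792 = 7.1232.
Reliability = 7.1232 / 10.048 = 0.7089.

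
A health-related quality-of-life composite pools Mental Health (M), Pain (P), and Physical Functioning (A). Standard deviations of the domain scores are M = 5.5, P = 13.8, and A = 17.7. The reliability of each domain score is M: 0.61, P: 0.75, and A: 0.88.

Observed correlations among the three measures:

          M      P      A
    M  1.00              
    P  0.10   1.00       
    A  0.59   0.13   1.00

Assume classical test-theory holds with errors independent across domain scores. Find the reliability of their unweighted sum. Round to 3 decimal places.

0.867

Var(M+P+A) = 5.5² + 13.8² + 17.7² + 2·[5.5·13.8·0.10 + 5.5·17.7·0.59 + 13.8·17.7·0.13] = 533.98 + 193.561 = 727.541.
With uncorrelated errors the cross-covariances are all true-score covariance, so they carry over unchanged; only the diagonal terms shrink to ρᵢσᵢ².
True-score variance = [5.5²·0.61 + 13.8²·0.75 + 17.7²·0.88] + 193.561 = 436.978 + 193.561 = 630.538.
Reliability = 630.538 / 727.541 = 0.867.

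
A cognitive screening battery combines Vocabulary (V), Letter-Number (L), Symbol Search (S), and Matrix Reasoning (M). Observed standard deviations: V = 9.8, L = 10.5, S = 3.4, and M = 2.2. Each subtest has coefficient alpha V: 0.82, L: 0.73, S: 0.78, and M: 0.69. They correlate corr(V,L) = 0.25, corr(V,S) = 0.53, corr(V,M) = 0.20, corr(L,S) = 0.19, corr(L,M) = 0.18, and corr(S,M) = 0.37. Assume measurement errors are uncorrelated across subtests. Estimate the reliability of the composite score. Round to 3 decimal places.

Var(V+L+S+M) = 9.8² + 10.5² + 3.4² + 2.2² + 2·[9.8·10.5·0.25 + 9.8·3.4·0.53 + 9.8·2.2·0.20 + 10.5·3.4·0.19 + 10.5·2.2·0.18 + 3.4·2.2·0.37] = 222.69 + 122.81 = 345.5.
Under uncorrelated errors the observed covariances equal the true-score covariances, so only the own-variance terms attenuate.
True-score variance = [9.8²·0.82 + 10.5²·0.73 + 3.4²·0.78 + 2.2²·0.69] + 122.81 = 171.592 + 122.81 = 294.402.
Reliability = 294.402 / 345.5 = 0.852.

0.852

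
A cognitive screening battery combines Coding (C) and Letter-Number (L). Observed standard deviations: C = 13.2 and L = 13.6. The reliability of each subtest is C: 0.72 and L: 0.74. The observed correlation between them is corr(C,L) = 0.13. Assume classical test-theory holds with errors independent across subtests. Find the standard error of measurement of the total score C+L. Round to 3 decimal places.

9.843

Var(total) = 359.2 + 46.6752 = 405.875.
True-score variance = 262.323 + 46.6752 = 308.998, so reliability = 0.7613.
Error variance = 405.875 − 308.998 = 96.8768; SEM = √96.8768 = 9.843.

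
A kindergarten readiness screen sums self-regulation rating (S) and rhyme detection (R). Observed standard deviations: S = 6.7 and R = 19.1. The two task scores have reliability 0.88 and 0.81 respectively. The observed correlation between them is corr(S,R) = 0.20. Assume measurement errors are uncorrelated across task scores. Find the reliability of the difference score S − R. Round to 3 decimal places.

Var(S−R) = 6.7² + 19.1² − 2·6.7·19.1·0.20 = 409.7 − 51.188 = 358.512.
With uncorrelated errors the cross-covariances are all true-score covariance, so they carry over unchanged; only the diagonal terms shrink to ρᵢσᵢ².
True-score variance = [6.7²·0.88 + 19.1²·0.81] − 51.188 = 334.999 − 51.188 = 283.811.
Reliability = 283.811 / 358.512 = 0.792.

0.792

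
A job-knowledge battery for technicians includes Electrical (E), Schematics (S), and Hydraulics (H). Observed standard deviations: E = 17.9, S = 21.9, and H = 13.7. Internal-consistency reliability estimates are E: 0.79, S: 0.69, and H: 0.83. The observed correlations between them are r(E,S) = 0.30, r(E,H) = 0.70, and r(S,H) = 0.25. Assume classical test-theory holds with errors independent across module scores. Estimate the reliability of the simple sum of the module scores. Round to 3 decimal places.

0.856

Var(E+S+H) = 17.9² + 21.9² + 13.7² + 2·[17.9·21.9·0.30 + 17.9·13.7·0.70 + 21.9·13.7·0.25] = 987.71 + 728.543 = 1716.25.
Under uncorrelated errors the observed covariances equal the true-score covariances, so only the own-variance terms attenuate.
True-score variance = [17.9²·0.79 + 21.9²·0.69 + 13.7²·0.83] + 728.543 = 739.837 + 728.543 = 1468.38.
Reliability = 1468.38 / 1716.25 = 0.856.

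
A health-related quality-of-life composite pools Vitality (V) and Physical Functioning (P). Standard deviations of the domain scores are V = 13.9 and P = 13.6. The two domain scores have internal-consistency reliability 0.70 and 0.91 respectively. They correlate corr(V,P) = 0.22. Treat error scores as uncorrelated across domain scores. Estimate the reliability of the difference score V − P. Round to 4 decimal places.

Var(V−P) = 13.9² + 13.6² − 2·13.9·13.6·0.22 = 378.17 − 83.1776 = 294.992.
Because errors are independent across components, Cov(Tᵢ,Tⱼ) = Cov(Xᵢ,Xⱼ); the off-diagonal part of the true-score variance is the same as above.
True-score variance = [13.9²·0.70 + 13.6²·0.91] − 83.1776 = 303.561 − 83.1776 = 220.383.
Reliability = 220.383 / 294.992 = 0.7471.

0.7471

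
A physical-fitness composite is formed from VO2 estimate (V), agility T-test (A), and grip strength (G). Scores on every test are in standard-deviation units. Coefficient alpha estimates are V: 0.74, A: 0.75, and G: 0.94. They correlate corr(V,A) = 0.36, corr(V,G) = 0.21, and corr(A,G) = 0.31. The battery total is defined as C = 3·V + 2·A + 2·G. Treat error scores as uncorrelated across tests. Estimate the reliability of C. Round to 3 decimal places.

0.864

Var(C) = 3² + 2² + 2² + 2·[6·0.36 + 6·0.21 + 4·0.31] = 17 + 9.32 = 26.32.
Because errors are independent across components, Cov(Tᵢ,Tⱼ) = Cov(Xᵢ,Xⱼ); the off-diagonal part of the true-score variance is the same as above.
True-score variance = [3²·0.74 + 2²·0.75 + 2²·0.94] + 9.32 = 13.42 + 9.32 = 22.74.
Reliability = 22.74 / 26.32 = 0.864.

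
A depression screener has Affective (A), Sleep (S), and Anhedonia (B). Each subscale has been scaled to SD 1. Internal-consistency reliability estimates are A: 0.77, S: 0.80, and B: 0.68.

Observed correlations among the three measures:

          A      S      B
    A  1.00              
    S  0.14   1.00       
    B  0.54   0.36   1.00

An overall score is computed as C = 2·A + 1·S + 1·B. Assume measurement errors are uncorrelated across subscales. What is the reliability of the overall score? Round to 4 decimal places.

Var(C) = 2² + 1 + 1 + 2·[2·0.14 + 2·0.54 + 0.36] = 6 + 3.44 = 9.44.
Under uncorrelated errors the observed covariances equal the true-score covariances, so only the own-variance terms attenuate.
True-score variance = [2²·0.77 + 0.80 + 0.68] + 3.44 = 4.56 + 3.44 = 8.
Reliability = 8 / 9.44 = 0.8475.

0.8475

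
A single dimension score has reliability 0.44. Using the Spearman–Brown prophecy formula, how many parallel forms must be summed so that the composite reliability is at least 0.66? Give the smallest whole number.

k ≥ ρ*(1−ρ₁)/(ρ₁(1−ρ*)) = 0.66·0.56 / (0.44·0.34) = 2.471.
Smallest integer k = 3.

3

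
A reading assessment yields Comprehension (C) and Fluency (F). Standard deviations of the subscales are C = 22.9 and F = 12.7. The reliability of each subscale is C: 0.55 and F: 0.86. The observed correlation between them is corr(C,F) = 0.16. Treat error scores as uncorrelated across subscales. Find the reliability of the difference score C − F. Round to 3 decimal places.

0.564

Var(C−F) = 22.9² + 12.7² − 2·22.9·12.7·0.16 = 685.7 − 93.0656 = 592.634.
With uncorrelated errors the cross-covariances are all true-score covariance, so they carry over unchanged; only the diagonal terms shrink to ρᵢσᵢ².
True-score variance = [22.9²·0.55 + 12.7²·0.86] − 93.0656 = 427.135 − 93.0656 = 334.069.
Reliability = 334.069 / 592.634 = 0.564.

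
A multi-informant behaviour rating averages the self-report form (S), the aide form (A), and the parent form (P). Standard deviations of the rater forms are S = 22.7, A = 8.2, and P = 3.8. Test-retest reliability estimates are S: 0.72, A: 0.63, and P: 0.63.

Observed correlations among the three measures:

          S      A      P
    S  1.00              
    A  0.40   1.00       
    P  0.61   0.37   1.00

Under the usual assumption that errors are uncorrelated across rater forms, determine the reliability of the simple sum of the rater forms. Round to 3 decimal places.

Var(S+A+P) = 22.7² + 8.2² + 3.8² + 2·[22.7·8.2·0.40 + 22.7·3.8·0.61 + 8.2·3.8·0.37] = 596.97 + 277.208 = 874.178.
With uncorrelated errors the cross-covariances are all true-score covariance, so they carry over unchanged; only the diagonal terms shrink to ρᵢσᵢ².
True-score variance = [22.7²·0.72 + 8.2²·0.63 + 3.8²·0.63] + 277.208 = 422.467 + 277.208 = 699.675.
Reliability = 699.675 / 874.178 = 0.800.

0.800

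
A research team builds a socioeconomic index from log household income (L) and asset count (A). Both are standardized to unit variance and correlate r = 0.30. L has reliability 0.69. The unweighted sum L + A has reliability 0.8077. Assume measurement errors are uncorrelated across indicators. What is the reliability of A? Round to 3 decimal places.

0.810

Var(L+A) = 2 + 2·0.30 = 2.600.
True-score variance = ρ_L + ρ_A + 2·0.30, so 0.8077 = (0.69 + ρ_A + 0.60) / 2.600.
ρ_A = 0.8077·2.600 − 0.69 − 0.60 = 0.810.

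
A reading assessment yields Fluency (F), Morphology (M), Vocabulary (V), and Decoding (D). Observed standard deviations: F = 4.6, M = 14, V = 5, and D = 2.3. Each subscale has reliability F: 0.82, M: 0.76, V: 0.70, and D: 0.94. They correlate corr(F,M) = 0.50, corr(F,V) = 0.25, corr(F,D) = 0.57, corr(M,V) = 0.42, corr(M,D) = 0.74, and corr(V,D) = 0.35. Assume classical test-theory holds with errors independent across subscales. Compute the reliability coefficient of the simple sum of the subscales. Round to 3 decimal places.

0.870

Var(F+M+V+D) = 4.6² + 14² + 5² + 2.3² + 2·[4.6·14·0.50 + 4.6·5·0.25 + 4.6·2.3·0.57 + 14·5·0.42 + 14·2.3·0.74 + 5·2.3·0.35] = 247.45 + 202.467 = 449.917.
With uncorrelated errors the cross-covariances are all true-score covariance, so they carry over unchanged; only the diagonal terms shrink to ρᵢσᵢ².
True-score variance = [4.6²·0.82 + 14²·0.76 + 5²·0.70 + 2.3²·0.94] + 202.467 = 188.784 + 202.467 = 391.251.
Reliability = 391.251 / 449.917 = 0.870.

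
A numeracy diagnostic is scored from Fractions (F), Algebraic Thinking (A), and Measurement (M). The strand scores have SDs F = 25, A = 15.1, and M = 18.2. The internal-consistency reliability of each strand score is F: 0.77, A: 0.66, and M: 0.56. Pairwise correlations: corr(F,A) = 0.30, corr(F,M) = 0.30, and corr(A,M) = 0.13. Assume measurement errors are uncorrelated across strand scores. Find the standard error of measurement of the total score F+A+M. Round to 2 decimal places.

19.16

Var(total) = 1184.25 + 570.953 = 1755.2.
True-score variance = 817.231 + 570.953 = 1388.18, so reliability = 0.7909.
Error variance = 1755.2 − 1388.18 = 367.019; SEM = √367.019 = 19.16.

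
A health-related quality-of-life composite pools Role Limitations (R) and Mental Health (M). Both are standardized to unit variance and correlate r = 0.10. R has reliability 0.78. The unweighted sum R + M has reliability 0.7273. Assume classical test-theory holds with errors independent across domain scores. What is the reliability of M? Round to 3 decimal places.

Var(R+M) = 2 + 2·0.10 = 2.200.
True-score variance = ρ_R + ρ_M + 2·0.10, so 0.7273 = (0.78 + ρ_M + 0.20) / 2.200.
ρ_M = 0.7273·2.200 − 0.78 − 0.20 = 0.620.

0.620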